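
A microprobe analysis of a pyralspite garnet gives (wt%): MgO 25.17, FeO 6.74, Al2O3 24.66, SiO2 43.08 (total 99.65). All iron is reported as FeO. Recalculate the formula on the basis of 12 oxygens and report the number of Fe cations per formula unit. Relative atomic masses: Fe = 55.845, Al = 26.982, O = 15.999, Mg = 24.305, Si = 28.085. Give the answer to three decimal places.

MgO (M=40.304): mol = 0.62450; Mg = 0.62450, O = 0.62450.
FeO (M=71.844): mol = 0.09381; Fe = 0.09381, O = 0.09381.
Al2O3 (M=101.961): mol = 0.24186; Al = 0.48372, O = 0.72558.
SiO2 (M=60.083): mol = 0.71701; Si = 0.71701, O = 1.43402.
ΣO = 2.87791; factor = 12/ΣO = 4.16969.
Fe apfu = 0.09381 × 4.16969 = 0.391.

0.391 Fe apfu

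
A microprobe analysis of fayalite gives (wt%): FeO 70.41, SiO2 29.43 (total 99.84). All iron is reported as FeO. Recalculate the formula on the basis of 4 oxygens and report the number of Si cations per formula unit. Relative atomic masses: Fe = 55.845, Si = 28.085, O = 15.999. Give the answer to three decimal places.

FeO: 70.41/71.844 = 0.98004 mol → 0.98004 mol Fe, 0.98004 mol O.
SiO2: 29.43/60.083 = 0.48982 mol → 0.48982 mol Si, 0.97964 mol O.
Total oxygen = 1.95968 mol. Normalization factor = 4/1.95968 = 2.04115.
Si per 4 O = 0.48982 × 2.04115 = 1.000.

1.000 Si apfu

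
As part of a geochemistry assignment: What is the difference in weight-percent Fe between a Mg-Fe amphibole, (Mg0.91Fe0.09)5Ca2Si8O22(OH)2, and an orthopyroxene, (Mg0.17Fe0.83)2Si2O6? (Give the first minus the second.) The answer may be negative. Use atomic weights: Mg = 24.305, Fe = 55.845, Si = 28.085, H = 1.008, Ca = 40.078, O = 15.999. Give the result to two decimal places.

First mineral: 25.130 g Fe in 826.546 g formula = 3.04 wt% Fe.
Second mineral: 92.703 g Fe in 253.130 g formula = 36.62 wt% Fe.
3.04% − 36.62% gives a difference of -33.58 percentage points.

-33.58 percentage points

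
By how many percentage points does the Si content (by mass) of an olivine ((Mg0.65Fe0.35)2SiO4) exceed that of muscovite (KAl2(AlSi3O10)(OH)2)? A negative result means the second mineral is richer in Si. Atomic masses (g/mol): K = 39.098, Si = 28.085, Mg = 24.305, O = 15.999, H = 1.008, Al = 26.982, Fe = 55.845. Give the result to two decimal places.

First mineral: 28.085 g Si in 162.769 g formula = 17.25 wt% Si.
Second mineral: 84.255 g Si in 398.303 g formula = 21.15 wt% Si.
17.25% − 21.15% gives a difference of -3.90 percentage points.

-3.90 percentage points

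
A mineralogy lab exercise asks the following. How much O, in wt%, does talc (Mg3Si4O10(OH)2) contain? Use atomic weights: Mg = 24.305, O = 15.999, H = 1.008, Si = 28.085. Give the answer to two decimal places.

Molar mass of Mg3Si4O10(OH)2: 3·24.305 + 4·28.085 + 12·15.999 + 2·1.008 = 379.259 g/mol.
Mass of O per formula unit: 12 × 15.999 = 191.988 g.
Weight fraction O = 191.988 / 379.259 = 0.5062.

50.62 wt%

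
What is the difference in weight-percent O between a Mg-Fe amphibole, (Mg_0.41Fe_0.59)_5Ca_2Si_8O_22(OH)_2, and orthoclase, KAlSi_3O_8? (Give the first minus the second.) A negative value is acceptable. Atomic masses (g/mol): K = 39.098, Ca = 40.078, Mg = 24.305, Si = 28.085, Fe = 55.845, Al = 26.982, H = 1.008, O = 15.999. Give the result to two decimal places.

-3.58 percentage points

O in (Mg_0.41Fe_0.59)_5Ca_2Si_8O_22(OH)_2: molar mass 905.396 g/mol; 24×15.999 = 383.976 g → 42.41 wt%.
O in KAlSi_3O_8: molar mass 278.327 g/mol; 8×15.999 = 127.992 g → 45.99 wt%.
Difference = 42.41 − 45.99 = -3.58 percentage points.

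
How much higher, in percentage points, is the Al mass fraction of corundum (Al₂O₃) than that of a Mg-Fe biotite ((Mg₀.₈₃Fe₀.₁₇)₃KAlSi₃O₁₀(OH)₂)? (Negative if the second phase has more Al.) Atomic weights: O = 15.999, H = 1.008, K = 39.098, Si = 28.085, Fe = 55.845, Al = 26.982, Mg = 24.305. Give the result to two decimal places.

46.70 percentage points

Al in Al₂O₃: molar mass 101.961 g/mol; 2×26.982 = 53.964 g → 52.93 wt%.
Al in (Mg₀.₈₃Fe₀.₁₇)₃KAlSi₃O₁₀(OH)₂: molar mass 433.339 g/mol; 1×26.982 = 26.982 g → 6.23 wt%.
Difference = 52.93 − 6.23 = 46.70 percentage points.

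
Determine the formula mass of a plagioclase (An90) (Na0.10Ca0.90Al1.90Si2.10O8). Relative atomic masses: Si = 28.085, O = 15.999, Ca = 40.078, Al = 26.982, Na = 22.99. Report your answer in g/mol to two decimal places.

M = 0.10×22.99 + 0.90×40.078 + 1.90×26.982 + 2.10×28.085 + 8×15.999

276.61 g/mol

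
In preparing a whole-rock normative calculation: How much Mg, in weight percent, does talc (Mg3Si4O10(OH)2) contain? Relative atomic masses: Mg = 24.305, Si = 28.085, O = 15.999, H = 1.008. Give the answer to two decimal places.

Molar mass of Mg3Si4O10(OH)2: 3·24.305 + 4·28.085 + 12·15.999 + 2·1.008 = 379.259 g/mol.
Mass of Mg per formula unit: 3 × 24.305 = 72.915 g.
Weight fraction Mg = 72.915 / 379.259 = 0.1923.

19.23 weight percent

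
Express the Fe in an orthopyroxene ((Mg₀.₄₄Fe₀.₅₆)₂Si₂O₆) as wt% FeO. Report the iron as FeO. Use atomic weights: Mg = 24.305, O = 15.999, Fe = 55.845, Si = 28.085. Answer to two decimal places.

34.08 wt%

Molar mass of (Mg₀.₄₄Fe₀.₅₆)₂Si₂O₆ = 0.88×24.305 + 1.12×55.845 + 2×28.085 + 6×15.999 = 236.099 g/mol.
Each formula unit contains 1.12 Fe, equivalent to 1.12/1 = 1.1200 mol FeO.
M(FeO) = 1×55.845 + 1×15.999 = 71.844 g/mol.
Mass of FeO per formula unit = 1.1200 × 71.844 = 80.465 g.
FeO wt% = 80.465 / 236.099 × 100 = 34.08%.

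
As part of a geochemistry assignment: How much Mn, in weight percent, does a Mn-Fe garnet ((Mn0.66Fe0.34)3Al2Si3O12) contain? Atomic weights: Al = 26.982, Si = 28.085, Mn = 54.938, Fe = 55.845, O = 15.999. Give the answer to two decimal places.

21.93 weight percent

M((Mn0.66Fe0.34)3Al2Si3O12) = 495.946 g/mol.
Mn contributes 1.98 × 54.938 = 108.777 g per mole.
108.777/495.946 = 0.2193 → 21.93%.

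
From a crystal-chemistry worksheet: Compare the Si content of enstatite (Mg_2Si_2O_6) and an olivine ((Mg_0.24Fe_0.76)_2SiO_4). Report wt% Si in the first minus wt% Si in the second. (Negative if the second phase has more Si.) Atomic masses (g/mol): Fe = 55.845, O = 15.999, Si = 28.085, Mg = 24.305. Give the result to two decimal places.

13.09 percentage points

M(Mg_2Si_2O_6) = 200.774 g/mol, so wt% Si = 56.170/200.774 × 100 = 27.98%.
M((Mg_0.24Fe_0.76)_2SiO_4) = 188.632 g/mol, so wt% Si = 28.085/188.632 × 100 = 14.89%.
27.98 − 14.89 = 13.09 pp.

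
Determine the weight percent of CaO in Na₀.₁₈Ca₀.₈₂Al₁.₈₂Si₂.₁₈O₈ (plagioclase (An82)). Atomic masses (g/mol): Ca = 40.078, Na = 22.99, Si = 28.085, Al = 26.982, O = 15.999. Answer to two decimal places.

Molar mass of Na₀.₁₈Ca₀.₈₂Al₁.₈₂Si₂.₁₈O₈ = 0.18×22.99 + 0.82×40.078 + 1.82×26.982 + 2.18×28.085 + 8×15.999 = 275.327 g/mol.
Each formula unit contains 0.82 Ca, equivalent to 0.82/1 = 0.8200 mol CaO.
M(CaO) = 1×40.078 + 1×15.999 = 56.077 g/mol.
Mass of CaO per formula unit = 0.8200 × 56.077 = 45.983 g.
CaO wt% = 45.983 / 275.327 × 100 = 16.70%.

16.70 wt%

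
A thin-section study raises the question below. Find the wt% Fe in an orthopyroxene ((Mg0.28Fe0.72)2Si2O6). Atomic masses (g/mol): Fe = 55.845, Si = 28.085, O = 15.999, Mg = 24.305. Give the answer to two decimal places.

M((Mg0.28Fe0.72)2Si2O6) = 246.192 g/mol.
Fe contributes 1.44 × 55.845 = 80.417 g per mole.
80.417/246.192 = 0.3266 → 32.66%.

32.66 wt%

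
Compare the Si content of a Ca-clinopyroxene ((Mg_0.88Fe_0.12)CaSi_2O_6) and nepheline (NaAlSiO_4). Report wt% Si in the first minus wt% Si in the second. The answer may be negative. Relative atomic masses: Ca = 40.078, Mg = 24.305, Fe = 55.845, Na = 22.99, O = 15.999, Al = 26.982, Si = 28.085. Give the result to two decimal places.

First mineral: 56.170 g Si in 220.332 g formula = 25.49 wt% Si.
Second mineral: 28.085 g Si in 142.053 g formula = 19.77 wt% Si.
25.49% − 19.77% gives a difference of 5.72 percentage points.

5.72 percentage points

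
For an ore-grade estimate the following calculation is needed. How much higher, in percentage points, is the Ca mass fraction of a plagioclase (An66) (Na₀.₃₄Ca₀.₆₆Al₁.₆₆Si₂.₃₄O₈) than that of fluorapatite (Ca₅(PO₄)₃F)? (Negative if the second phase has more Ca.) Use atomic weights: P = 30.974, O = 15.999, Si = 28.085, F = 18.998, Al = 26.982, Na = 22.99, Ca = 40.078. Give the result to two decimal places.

M(Na₀.₃₄Ca₀.₆₆Al₁.₆₆Si₂.₃₄O₈) = 272.769 g/mol, so wt% Ca = 26.451/272.769 × 100 = 9.70%.
M(Ca₅(PO₄)₃F) = 504.298 g/mol, so wt% Ca = 200.390/504.298 × 100 = 39.74%.
9.70 − 39.74 = -30.04 pp.

-30.04 percentage points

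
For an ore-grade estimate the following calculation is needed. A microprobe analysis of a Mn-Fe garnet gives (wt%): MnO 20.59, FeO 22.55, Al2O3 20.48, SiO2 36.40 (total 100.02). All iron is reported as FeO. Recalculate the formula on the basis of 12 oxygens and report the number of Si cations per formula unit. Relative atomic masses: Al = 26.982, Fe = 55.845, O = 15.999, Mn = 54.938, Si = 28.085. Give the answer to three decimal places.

MnO (M=70.937): mol = 0.29026; Mn = 0.29026, O = 0.29026.
FeO (M=71.844): mol = 0.31387; Fe = 0.31387, O = 0.31387.
Al2O3 (M=101.961): mol = 0.20086; Al = 0.40172, O = 0.60258.
SiO2 (M=60.083): mol = 0.60583; Si = 0.60583, O = 1.21166.
ΣO = 2.41837; factor = 12/ΣO = 4.96202.
Si apfu = 0.60583 × 4.96202 = 3.006.

3.006 Si apfu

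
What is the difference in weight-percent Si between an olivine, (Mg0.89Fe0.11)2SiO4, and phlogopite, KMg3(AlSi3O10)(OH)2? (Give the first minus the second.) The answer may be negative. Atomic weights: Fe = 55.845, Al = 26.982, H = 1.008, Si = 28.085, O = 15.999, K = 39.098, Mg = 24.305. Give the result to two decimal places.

-1.17 percentage points

Si in (Mg0.89Fe0.11)2SiO4: molar mass 147.630 g/mol; 1×28.085 = 28.085 g → 19.02 wt%.
Si in KMg3(AlSi3O10)(OH)2: molar mass 417.254 g/mol; 3×28.085 = 84.255 g → 20.19 wt%.
Difference = 19.02 − 20.19 = -1.17 percentage points.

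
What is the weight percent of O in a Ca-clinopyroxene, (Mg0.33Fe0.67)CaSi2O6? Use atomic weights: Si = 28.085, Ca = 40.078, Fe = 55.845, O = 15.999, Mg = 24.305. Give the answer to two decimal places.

Molar mass of (Mg0.33Fe0.67)CaSi2O6: 0.33·24.305 + 0.67·55.845 + 1·40.078 + 2·28.085 + 6·15.999 = 237.679 g/mol.
Mass of O per formula unit: 6 × 15.999 = 95.994 g.
Weight fraction O = 95.994 / 237.679 = 0.4039.

40.39 wt%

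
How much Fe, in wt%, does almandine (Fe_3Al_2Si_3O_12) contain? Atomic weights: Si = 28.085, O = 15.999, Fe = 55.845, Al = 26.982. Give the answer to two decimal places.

33.66 wt%

Molar mass of Fe_3Al_2Si_3O_12: 3*55.845 + 2*26.982 + 3*28.085 + 12*15.999 = 497.742 g/mol.
Mass of Fe per formula unit: 3 × 55.845 = 167.535 g.
Weight fraction Fe = 167.535 / 497.742 = 0.3366.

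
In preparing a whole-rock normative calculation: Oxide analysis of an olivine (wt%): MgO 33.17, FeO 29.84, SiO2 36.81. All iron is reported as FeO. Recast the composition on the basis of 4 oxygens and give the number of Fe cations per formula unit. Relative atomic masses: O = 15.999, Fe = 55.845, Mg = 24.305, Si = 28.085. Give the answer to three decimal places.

0.674 Fe apfu

33.17 wt% MgO ÷ 40.304 g/mol = 0.82300 mol, giving 0.82300 Mg and 0.82300 O.
29.84 wt% FeO ÷ 71.844 g/mol = 0.41534 mol, giving 0.41534 Fe and 0.41534 O.
36.81 wt% SiO2 ÷ 60.083 g/mol = 0.61265 mol, giving 0.61265 Si and 1.22530 O.
Oxygen sums to 2.46364; scaling by 4/2.46364 = 1.62361 puts the formula on 4 O.
Fe: 0.41534 × 1.62361 = 0.674 atoms per formula unit.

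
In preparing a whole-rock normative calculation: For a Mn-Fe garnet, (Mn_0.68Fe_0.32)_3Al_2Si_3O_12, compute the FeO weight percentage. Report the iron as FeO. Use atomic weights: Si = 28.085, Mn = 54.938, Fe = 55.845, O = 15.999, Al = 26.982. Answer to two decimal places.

Formula mass = 495.892 g/mol.
0.96 Fe → 0.9600 mol FeO per formula unit; M(FeO) = 71.844, so FeO mass = 68.970 g.
68.970/495.892 × 100 = 13.91 wt%.

13.91 wt%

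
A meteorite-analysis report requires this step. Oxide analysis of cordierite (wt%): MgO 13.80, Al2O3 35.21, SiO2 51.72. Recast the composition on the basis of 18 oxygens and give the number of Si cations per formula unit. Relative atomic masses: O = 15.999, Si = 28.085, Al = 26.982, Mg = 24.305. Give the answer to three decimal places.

4.998 Si apfu

MgO: 13.80/40.304 = 0.34240 mol → 0.34240 mol Mg, 0.34240 mol O.
Al2O3: 35.21/101.961 = 0.34533 mol → 0.69066 mol Al, 1.03599 mol O.
SiO2: 51.72/60.083 = 0.86081 mol → 0.86081 mol Si, 1.72162 mol O.
Total oxygen = 3.10001 mol. Normalization factor = 18/3.10001 = 5.80643.
Si per 18 O = 0.86081 × 5.80643 = 4.998.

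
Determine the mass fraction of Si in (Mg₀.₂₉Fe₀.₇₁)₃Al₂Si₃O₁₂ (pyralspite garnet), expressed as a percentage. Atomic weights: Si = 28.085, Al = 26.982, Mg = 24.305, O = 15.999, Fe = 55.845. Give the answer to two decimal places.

Formula mass = 0.87·24.305 + 2.13·55.845 + 2·26.982 + 3·28.085 + 12·15.999 = 470.302 g/mol, of which 84.255 g is Si.
So Si makes up 84.255/470.302 = 0.1792 of the mass, i.e. 17.92%.

17.92 weight percent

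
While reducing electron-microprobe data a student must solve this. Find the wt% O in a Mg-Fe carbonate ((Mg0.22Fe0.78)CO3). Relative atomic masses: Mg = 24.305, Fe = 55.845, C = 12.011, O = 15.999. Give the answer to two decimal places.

44.07 wt%

M((Mg0.22Fe0.78)CO3) = 108.914 g/mol.
O contributes 3 × 15.999 = 47.997 g per mole.
47.997/108.914 = 0.4407 → 44.07%.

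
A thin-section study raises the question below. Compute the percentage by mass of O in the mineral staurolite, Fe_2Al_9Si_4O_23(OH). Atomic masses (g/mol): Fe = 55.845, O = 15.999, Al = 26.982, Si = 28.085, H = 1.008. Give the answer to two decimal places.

45.08 wt%

Formula mass = 2*55.845 + 9*26.982 + 4*28.085 + 24*15.999 + 1*1.008 = 851.852 g/mol, of which 383.976 g is O.
So O makes up 383.976/851.852 = 0.4508 of the mass, i.e. 45.08%.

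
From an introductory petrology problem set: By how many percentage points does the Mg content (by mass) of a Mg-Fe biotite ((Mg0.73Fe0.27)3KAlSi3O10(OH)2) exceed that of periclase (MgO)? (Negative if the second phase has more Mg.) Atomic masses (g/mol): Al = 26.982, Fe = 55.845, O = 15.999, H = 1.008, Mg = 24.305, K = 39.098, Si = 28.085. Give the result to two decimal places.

-48.28 percentage points

M((Mg0.73Fe0.27)3KAlSi3O10(OH)2) = 442.801 g/mol, so wt% Mg = 53.228/442.801 × 100 = 12.02%.
M(MgO) = 40.304 g/mol, so wt% Mg = 24.305/40.304 × 100 = 60.30%.
12.02 − 60.30 = -48.28 pp.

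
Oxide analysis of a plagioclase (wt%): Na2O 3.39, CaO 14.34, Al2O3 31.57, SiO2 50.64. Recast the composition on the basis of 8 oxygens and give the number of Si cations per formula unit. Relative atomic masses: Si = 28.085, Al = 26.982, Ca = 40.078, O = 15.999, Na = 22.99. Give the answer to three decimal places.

3.39 wt% Na2O ÷ 61.979 g/mol = 0.05470 mol, giving 0.10940 Na and 0.05470 O.
14.34 wt% CaO ÷ 56.077 g/mol = 0.25572 mol, giving 0.25572 Ca and 0.25572 O.
31.57 wt% Al2O3 ÷ 101.961 g/mol = 0.30963 mol, giving 0.61926 Al and 0.92889 O.
50.64 wt% SiO2 ÷ 60.083 g/mol = 0.84283 mol, giving 0.84283 Si and 1.68566 O.
Oxygen sums to 2.92497; scaling by 8/2.92497 = 2.73507 puts the formula on 8 O.
Si: 0.84283 × 2.73507 = 2.305 atoms per formula unit.

2.305 Si apfu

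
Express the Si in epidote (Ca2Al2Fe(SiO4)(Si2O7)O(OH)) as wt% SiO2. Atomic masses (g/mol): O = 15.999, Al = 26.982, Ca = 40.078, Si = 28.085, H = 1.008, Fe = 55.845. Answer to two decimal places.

37.30 wt%

Formula mass = 483.215 g/mol.
3 Si → 3.0000 mol SiO2 per formula unit; M(SiO2) = 60.083, so SiO2 mass = 180.249 g.
180.249/483.215 × 100 = 37.30 wt%.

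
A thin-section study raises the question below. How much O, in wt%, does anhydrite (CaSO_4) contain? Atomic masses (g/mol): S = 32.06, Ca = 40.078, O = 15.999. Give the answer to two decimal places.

Molar mass of CaSO_4: 1×40.078 + 1×32.06 + 4×15.999 = 136.134 g/mol.
Mass of O per formula unit: 4 × 15.999 = 63.996 g.
Weight fraction O = 63.996 / 136.134 = 0.4701.

47.01 wt%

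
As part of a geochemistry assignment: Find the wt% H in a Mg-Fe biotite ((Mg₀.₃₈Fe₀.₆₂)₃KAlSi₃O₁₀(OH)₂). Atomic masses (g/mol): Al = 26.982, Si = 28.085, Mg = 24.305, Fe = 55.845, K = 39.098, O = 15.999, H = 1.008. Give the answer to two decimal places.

Formula mass = 1.14×24.305 + 1.86×55.845 + 1×39.098 + 1×26.982 + 3×28.085 + 12×15.999 + 2×1.008 = 475.918 g/mol, of which 2.016 g is H.
So H makes up 2.016/475.918 = 0.0042 of the mass, i.e. 0.42%.

0.42 weight percent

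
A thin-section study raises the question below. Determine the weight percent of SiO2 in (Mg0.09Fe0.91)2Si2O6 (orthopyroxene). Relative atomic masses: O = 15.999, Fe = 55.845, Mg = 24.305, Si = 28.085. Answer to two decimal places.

M((Mg0.09Fe0.91)2Si2O6) = 258.177 g/mol; M(SiO2) = 60.083 g/mol.
Moles SiO2 per formula unit = 2 Si ÷ 1 = 2.0000.
SiO2 fraction = (2.0000 × 60.083) / 258.177 = 120.166/258.177 = 0.4654.

46.54 wt%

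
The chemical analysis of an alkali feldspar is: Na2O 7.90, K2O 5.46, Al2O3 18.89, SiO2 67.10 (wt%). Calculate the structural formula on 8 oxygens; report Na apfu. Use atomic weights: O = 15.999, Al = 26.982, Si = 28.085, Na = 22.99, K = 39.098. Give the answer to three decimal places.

0.686 Na apfu

7.90 wt% Na2O ÷ 61.979 g/mol = 0.12746 mol, giving 0.25492 Na and 0.12746 O.
5.46 wt% K2O ÷ 94.195 g/mol = 0.05796 mol, giving 0.11592 K and 0.05796 O.
18.89 wt% Al2O3 ÷ 101.961 g/mol = 0.18527 mol, giving 0.37054 Al and 0.55581 O.
67.10 wt% SiO2 ÷ 60.083 g/mol = 1.11679 mol, giving 1.11679 Si and 2.23358 O.
Oxygen sums to 2.97481; scaling by 8/2.97481 = 2.68925 puts the formula on 8 O.
Na: 0.25492 × 2.68925 = 0.686 atoms per formula unit.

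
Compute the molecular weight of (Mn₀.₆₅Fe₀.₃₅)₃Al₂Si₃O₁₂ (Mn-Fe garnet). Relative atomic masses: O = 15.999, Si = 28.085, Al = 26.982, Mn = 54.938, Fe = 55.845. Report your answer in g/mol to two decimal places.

The formula mass is the sum 1.95·54.938 + 1.05·55.845 + 2·26.982 + 3·28.085 + 12·15.999.

495.97 g/mol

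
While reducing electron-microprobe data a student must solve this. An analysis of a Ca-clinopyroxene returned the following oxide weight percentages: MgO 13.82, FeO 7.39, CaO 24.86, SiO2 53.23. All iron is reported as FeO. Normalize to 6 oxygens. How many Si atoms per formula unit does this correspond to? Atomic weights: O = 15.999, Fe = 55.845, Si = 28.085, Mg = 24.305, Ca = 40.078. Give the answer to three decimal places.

1.998 Si apfu

13.82 wt% MgO ÷ 40.304 g/mol = 0.34289 mol, giving 0.34289 Mg and 0.34289 O.
7.39 wt% FeO ÷ 71.844 g/mol = 0.10286 mol, giving 0.10286 Fe and 0.10286 O.
24.86 wt% CaO ÷ 56.077 g/mol = 0.44332 mol, giving 0.44332 Ca and 0.44332 O.
53.23 wt% SiO2 ÷ 60.083 g/mol = 0.88594 mol, giving 0.88594 Si and 1.77188 O.
Oxygen sums to 2.66095; scaling by 6/2.66095 = 2.25483 puts the formula on 6 O.
Si: 0.88594 × 2.25483 = 1.998 atoms per formula unit.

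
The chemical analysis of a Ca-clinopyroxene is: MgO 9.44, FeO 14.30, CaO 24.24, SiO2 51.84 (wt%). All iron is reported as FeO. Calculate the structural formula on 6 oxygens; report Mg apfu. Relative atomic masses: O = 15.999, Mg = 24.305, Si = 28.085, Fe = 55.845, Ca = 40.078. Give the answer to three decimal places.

MgO: 9.44/40.304 = 0.23422 mol → 0.23422 mol Mg, 0.23422 mol O.
FeO: 14.30/71.844 = 0.19904 mol → 0.19904 mol Fe, 0.19904 mol O.
CaO: 24.24/56.077 = 0.43226 mol → 0.43226 mol Ca, 0.43226 mol O.
SiO2: 51.84/60.083 = 0.86281 mol → 0.86281 mol Si, 1.72562 mol O.
Total oxygen = 2.59114 mol. Normalization factor = 6/2.59114 = 2.31558.
Mg per 6 O = 0.23422 × 2.31558 = 0.542.

0.542 Mg apfu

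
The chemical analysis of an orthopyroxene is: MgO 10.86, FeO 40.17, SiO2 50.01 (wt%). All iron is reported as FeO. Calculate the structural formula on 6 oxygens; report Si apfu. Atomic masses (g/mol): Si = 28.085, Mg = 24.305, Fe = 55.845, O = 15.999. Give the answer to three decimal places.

10.86 wt% MgO ÷ 40.304 g/mol = 0.26945 mol, giving 0.26945 Mg and 0.26945 O.
40.17 wt% FeO ÷ 71.844 g/mol = 0.55913 mol, giving 0.55913 Fe and 0.55913 O.
50.01 wt% SiO2 ÷ 60.083 g/mol = 0.83235 mol, giving 0.83235 Si and 1.66470 O.
Oxygen sums to 2.49328; scaling by 6/2.49328 = 2.40647 puts the formula on 6 O.
Si: 0.83235 × 2.40647 = 2.003 atoms per formula unit.

2.003 Si apfu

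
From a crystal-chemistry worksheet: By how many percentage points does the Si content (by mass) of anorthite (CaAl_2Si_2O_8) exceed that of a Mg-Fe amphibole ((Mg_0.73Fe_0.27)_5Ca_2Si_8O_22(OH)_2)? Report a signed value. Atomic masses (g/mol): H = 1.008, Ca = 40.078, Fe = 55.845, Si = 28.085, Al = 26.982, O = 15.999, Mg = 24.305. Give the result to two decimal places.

M(CaAl_2Si_2O_8) = 278.204 g/mol, so wt% Si = 56.170/278.204 × 100 = 20.19%.
M((Mg_0.73Fe_0.27)_5Ca_2Si_8O_22(OH)_2) = 854.932 g/mol, so wt% Si = 224.680/854.932 × 100 = 26.28%.
20.19 − 26.28 = -6.09 pp.

-6.09 percentage points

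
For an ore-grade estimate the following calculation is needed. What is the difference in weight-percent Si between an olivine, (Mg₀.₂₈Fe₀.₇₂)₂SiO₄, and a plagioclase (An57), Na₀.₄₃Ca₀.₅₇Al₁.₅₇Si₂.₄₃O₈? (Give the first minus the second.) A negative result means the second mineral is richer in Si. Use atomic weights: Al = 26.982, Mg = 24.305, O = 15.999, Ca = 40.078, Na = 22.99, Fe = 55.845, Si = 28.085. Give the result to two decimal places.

M((Mg₀.₂₈Fe₀.₇₂)₂SiO₄) = 186.109 g/mol, so wt% Si = 28.085/186.109 × 100 = 15.09%.
M(Na₀.₄₃Ca₀.₅₇Al₁.₅₇Si₂.₄₃O₈) = 271.330 g/mol, so wt% Si = 68.247/271.330 × 100 = 25.15%.
15.09 − 25.15 = -10.06 pp.

-10.06 percentage points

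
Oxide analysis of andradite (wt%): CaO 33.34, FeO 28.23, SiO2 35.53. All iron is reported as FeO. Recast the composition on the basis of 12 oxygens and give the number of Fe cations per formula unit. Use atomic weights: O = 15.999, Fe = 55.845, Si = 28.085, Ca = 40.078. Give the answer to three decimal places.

2.173 Fe apfu

CaO (M=56.077): mol = 0.59454; Ca = 0.59454, O = 0.59454.
FeO (M=71.844): mol = 0.39293; Fe = 0.39293, O = 0.39293.
SiO2 (M=60.083): mol = 0.59135; Si = 0.59135, O = 1.18270.
ΣO = 2.17017; factor = 12/ΣO = 5.52952.
Fe apfu = 0.39293 × 5.52952 = 2.173.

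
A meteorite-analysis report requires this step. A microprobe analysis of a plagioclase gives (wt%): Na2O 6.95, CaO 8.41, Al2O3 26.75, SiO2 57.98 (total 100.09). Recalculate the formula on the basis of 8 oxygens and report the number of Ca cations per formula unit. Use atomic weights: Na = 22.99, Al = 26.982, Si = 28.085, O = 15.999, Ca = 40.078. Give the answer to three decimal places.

Na2O: 6.95/61.979 = 0.11213 mol → 0.22426 mol Na, 0.11213 mol O.
CaO: 8.41/56.077 = 0.14997 mol → 0.14997 mol Ca, 0.14997 mol O.
Al2O3: 26.75/101.961 = 0.26236 mol → 0.52472 mol Al, 0.78708 mol O.
SiO2: 57.98/60.083 = 0.96500 mol → 0.96500 mol Si, 1.93000 mol O.
Total oxygen = 2.97918 mol. Normalization factor = 8/2.97918 = 2.68530.
Ca per 8 O = 0.14997 × 2.68530 = 0.403.

0.403 Ca apfu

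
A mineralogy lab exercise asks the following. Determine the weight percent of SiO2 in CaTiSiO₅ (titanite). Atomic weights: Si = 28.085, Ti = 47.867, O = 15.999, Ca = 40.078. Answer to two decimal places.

30.65 wt%

M(CaTiSiO₅) = 196.025 g/mol; M(SiO2) = 60.083 g/mol.
Moles SiO2 per formula unit = 1 Si ÷ 1 = 1.0000.
SiO2 fraction = (1.0000 × 60.083) / 196.025 = 60.083/196.025 = 0.3065.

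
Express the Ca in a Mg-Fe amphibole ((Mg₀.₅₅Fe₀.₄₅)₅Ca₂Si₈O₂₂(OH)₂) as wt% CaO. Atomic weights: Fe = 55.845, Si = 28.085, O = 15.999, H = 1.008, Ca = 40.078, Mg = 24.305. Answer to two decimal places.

12.70 wt%

Formula mass = 883.318 g/mol.
2 Ca → 2.0000 mol CaO per formula unit; M(CaO) = 56.077, so CaO mass = 112.154 g.
112.154/883.318 × 100 = 12.70 wt%.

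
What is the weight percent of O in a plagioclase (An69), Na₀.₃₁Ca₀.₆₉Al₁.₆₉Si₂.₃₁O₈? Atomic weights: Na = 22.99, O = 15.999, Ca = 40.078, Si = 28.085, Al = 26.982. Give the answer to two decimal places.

46.84 mass %

Molar mass of Na₀.₃₁Ca₀.₆₉Al₁.₆₉Si₂.₃₁O₈: 0.31·22.99 + 0.69·40.078 + 1.69·26.982 + 2.31·28.085 + 8·15.999 = 273.249 g/mol.
Mass of O per formula unit: 8 × 15.999 = 127.992 g.
Weight fraction O = 127.992 / 273.249 = 0.4684.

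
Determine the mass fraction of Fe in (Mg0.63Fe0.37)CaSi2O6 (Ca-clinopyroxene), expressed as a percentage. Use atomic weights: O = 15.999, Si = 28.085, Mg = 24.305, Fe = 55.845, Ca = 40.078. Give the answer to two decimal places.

9.05 mass %

M((Mg0.63Fe0.37)CaSi2O6) = 228.217 g/mol.
Fe contributes 0.37 × 55.845 = 20.663 g per mole.
20.663/228.217 = 0.0905 → 9.05%.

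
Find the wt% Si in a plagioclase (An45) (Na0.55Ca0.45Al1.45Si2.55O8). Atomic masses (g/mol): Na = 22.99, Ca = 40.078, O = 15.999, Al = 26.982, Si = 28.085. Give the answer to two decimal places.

M(Na0.55Ca0.45Al1.45Si2.55O8) = 269.412 g/mol.
Si contributes 2.55 × 28.085 = 71.617 g per mole.
71.617/269.412 = 0.2658 → 26.58%.

26.58 mass %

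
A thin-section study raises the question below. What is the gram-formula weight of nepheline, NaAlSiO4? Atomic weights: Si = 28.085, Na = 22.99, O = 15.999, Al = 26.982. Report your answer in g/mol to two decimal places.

142.05 g/mol

M = 1·22.99 + 1·26.982 + 1·28.085 + 4·15.999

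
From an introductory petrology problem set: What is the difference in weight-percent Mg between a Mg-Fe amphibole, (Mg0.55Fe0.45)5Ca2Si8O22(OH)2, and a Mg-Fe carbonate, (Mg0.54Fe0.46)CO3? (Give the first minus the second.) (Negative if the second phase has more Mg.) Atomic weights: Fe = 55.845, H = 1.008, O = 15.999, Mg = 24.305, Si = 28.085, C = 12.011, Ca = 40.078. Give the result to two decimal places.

Mg in (Mg0.55Fe0.45)5Ca2Si8O22(OH)2: molar mass 883.318 g/mol; 2.75×24.305 = 66.839 g → 7.57 wt%.
Mg in (Mg0.54Fe0.46)CO3: molar mass 98.821 g/mol; 0.54×24.305 = 13.125 g → 13.28 wt%.
Difference = 7.57 − 13.28 = -5.71 percentage points.

-5.71 percentage points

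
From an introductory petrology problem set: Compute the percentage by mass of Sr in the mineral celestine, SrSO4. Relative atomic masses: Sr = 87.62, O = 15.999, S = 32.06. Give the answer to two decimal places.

47.70 weight percent

Molar mass of SrSO4: 1×87.62 + 1×32.06 + 4×15.999 = 183.676 g/mol.
Mass of Sr per formula unit: 1 × 87.62 = 87.620 g.
Weight fraction Sr = 87.620 / 183.676 = 0.4770.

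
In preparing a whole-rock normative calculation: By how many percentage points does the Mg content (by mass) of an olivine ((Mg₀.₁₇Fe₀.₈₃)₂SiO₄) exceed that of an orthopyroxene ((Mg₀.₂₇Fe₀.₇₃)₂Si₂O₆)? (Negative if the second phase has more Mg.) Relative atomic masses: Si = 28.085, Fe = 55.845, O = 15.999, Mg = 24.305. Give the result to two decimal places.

-1.04 percentage points

M((Mg₀.₁₇Fe₀.₈₃)₂SiO₄) = 193.047 g/mol, so wt% Mg = 8.264/193.047 × 100 = 4.28%.
M((Mg₀.₂₇Fe₀.₇₃)₂Si₂O₆) = 246.822 g/mol, so wt% Mg = 13.125/246.822 × 100 = 5.32%.
4.28 − 5.32 = -1.04 pp.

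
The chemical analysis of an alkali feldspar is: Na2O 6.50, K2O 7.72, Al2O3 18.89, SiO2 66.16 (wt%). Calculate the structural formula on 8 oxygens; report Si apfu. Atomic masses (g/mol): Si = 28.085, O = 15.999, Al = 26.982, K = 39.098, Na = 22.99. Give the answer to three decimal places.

Na2O: 6.50/61.979 = 0.10487 mol → 0.20974 mol Na, 0.10487 mol O.
K2O: 7.72/94.195 = 0.08196 mol → 0.16392 mol K, 0.08196 mol O.
Al2O3: 18.89/101.961 = 0.18527 mol → 0.37054 mol Al, 0.55581 mol O.
SiO2: 66.16/60.083 = 1.10114 mol → 1.10114 mol Si, 2.20228 mol O.
Total oxygen = 2.94492 mol. Normalization factor = 8/2.94492 = 2.71654.
Si per 8 O = 1.10114 × 2.71654 = 2.991.

2.991 Si apfu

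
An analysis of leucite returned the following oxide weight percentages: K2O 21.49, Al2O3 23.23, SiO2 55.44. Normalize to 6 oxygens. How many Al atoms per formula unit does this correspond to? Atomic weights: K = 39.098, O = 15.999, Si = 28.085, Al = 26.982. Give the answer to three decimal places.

0.992 Al apfu

21.49 wt% K2O ÷ 94.195 g/mol = 0.22814 mol, giving 0.45628 K and 0.22814 O.
23.23 wt% Al2O3 ÷ 101.961 g/mol = 0.22783 mol, giving 0.45566 Al and 0.68349 O.
55.44 wt% SiO2 ÷ 60.083 g/mol = 0.92272 mol, giving 0.92272 Si and 1.84544 O.
Oxygen sums to 2.75707; scaling by 6/2.75707 = 2.17622 puts the formula on 6 O.
Al: 0.45566 × 2.17622 = 0.992 atoms per formula unit.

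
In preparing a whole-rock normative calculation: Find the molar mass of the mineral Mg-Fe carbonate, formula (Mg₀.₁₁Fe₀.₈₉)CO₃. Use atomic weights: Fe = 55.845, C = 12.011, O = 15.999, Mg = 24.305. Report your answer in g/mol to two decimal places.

The formula mass is the sum 0.11(24.305) + 0.89(55.845) + 1(12.011) + 3(15.999).

112.38 g/mol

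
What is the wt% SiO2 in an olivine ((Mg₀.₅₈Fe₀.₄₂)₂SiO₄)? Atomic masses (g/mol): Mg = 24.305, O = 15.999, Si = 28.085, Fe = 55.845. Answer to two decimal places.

35.94 wt%

M((Mg₀.₅₈Fe₀.₄₂)₂SiO₄) = 167.185 g/mol; M(SiO2) = 60.083 g/mol.
Moles SiO2 per formula unit = 1 Si ÷ 1 = 1.0000.
SiO2 fraction = (1.0000 × 60.083) / 167.185 = 60.083/167.185 = 0.3594.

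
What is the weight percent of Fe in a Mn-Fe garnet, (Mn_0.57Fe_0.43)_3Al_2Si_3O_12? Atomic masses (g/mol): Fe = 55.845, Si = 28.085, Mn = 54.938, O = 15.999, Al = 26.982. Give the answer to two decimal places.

Formula mass = 1.71×54.938 + 1.29×55.845 + 2×26.982 + 3×28.085 + 12×15.999 = 496.191 g/mol, of which 72.040 g is Fe.
So Fe makes up 72.040/496.191 = 0.1452 of the mass, i.e. 14.52%.

14.52 weight percent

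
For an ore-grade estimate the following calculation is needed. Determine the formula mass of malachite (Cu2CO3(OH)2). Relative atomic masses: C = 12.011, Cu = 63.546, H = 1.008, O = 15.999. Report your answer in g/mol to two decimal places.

Cu: 2 × 63.546 = 127.0920
C: 1 × 12.011 = 12.0110
O: 5 × 15.999 = 79.9950
H: 2 × 1.008 = 2.0160
Summing the contributions gives the formula mass.

221.11 g/mol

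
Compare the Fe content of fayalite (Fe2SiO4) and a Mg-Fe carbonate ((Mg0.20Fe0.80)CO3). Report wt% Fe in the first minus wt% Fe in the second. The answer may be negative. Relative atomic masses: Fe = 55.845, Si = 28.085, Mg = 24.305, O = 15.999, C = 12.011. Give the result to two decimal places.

Fe in Fe2SiO4: molar mass 203.771 g/mol; 2×55.845 = 111.690 g → 54.81 wt%.
Fe in (Mg0.20Fe0.80)CO3: molar mass 109.545 g/mol; 0.80×55.845 = 44.676 g → 40.78 wt%.
Difference = 54.81 − 40.78 = 14.03 percentage points.

14.03 percentage points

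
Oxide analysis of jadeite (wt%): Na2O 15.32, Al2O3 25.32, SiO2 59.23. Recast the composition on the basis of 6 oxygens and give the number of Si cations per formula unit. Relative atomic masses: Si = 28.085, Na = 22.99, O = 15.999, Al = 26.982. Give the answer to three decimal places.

Na2O: 15.32/61.979 = 0.24718 mol → 0.49436 mol Na, 0.24718 mol O.
Al2O3: 25.32/101.961 = 0.24833 mol → 0.49666 mol Al, 0.74499 mol O.
SiO2: 59.23/60.083 = 0.98580 mol → 0.98580 mol Si, 1.97160 mol O.
Total oxygen = 2.96377 mol. Normalization factor = 6/2.96377 = 2.02445.
Si per 6 O = 0.98580 × 2.02445 = 1.996.

1.996 Si apfu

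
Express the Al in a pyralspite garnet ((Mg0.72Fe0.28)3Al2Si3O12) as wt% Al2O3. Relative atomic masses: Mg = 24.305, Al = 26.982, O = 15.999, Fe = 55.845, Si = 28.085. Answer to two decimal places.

Formula mass = 429.616 g/mol.
2 Al → 1.0000 mol Al2O3 per formula unit; M(Al2O3) = 101.961, so Al2O3 mass = 101.961 g.
101.961/429.616 × 100 = 23.73 wt%.

23.73 wt%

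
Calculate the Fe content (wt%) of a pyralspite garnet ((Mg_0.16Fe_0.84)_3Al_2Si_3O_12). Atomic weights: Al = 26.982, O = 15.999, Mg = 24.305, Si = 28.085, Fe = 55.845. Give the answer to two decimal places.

Formula mass = 0.48×24.305 + 2.52×55.845 + 2×26.982 + 3×28.085 + 12×15.999 = 482.603 g/mol, of which 140.729 g is Fe.
So Fe makes up 140.729/482.603 = 0.2916 of the mass, i.e. 29.16%.

29.16 wt%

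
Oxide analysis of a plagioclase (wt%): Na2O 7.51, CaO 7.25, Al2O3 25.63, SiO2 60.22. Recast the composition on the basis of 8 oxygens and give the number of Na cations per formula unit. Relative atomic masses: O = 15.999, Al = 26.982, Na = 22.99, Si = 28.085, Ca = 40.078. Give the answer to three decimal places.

0.644 Na apfu

7.51 wt% Na2O ÷ 61.979 g/mol = 0.12117 mol, giving 0.24234 Na and 0.12117 O.
7.25 wt% CaO ÷ 56.077 g/mol = 0.12929 mol, giving 0.12929 Ca and 0.12929 O.
25.63 wt% Al2O3 ÷ 101.961 g/mol = 0.25137 mol, giving 0.50274 Al and 0.75411 O.
60.22 wt% SiO2 ÷ 60.083 g/mol = 1.00228 mol, giving 1.00228 Si and 2.00456 O.
Oxygen sums to 3.00913; scaling by 8/3.00913 = 2.65858 puts the formula on 8 O.
Na: 0.24234 × 2.65858 = 0.644 atoms per formula unit.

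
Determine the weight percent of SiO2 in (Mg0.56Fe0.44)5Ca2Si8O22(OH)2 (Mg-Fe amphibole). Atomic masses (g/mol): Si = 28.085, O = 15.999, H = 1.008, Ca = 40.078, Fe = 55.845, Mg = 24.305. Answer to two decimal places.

M((Mg0.56Fe0.44)5Ca2Si8O22(OH)2) = 881.741 g/mol; M(SiO2) = 60.083 g/mol.
Moles SiO2 per formula unit = 8 Si ÷ 1 = 8.0000.
SiO2 fraction = (8.0000 × 60.083) / 881.741 = 480.664/881.741 = 0.5451.

54.51 wt%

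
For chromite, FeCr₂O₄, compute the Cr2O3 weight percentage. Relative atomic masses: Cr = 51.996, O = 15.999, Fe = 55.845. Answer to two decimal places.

67.90 wt%

Molar mass of FeCr₂O₄ = 1*55.845 + 2*51.996 + 4*15.999 = 223.833 g/mol.
Each formula unit contains 2 Cr, equivalent to 2/2 = 1.0000 mol Cr2O3.
M(Cr2O3) = 2×51.996 + 3×15.999 = 151.989 g/mol.
Mass of Cr2O3 per formula unit = 1.0000 × 151.989 = 151.989 g.
Cr2O3 wt% = 151.989 / 223.833 × 100 = 67.90%.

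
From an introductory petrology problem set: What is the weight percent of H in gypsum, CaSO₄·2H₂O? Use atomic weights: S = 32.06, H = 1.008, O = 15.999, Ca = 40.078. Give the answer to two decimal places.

M(CaSO₄·2H₂O) = 172.164 g/mol.
H contributes 4 × 1.008 = 4.032 g per mole.
4.032/172.164 = 0.0234 → 2.34%.

2.34 weight percent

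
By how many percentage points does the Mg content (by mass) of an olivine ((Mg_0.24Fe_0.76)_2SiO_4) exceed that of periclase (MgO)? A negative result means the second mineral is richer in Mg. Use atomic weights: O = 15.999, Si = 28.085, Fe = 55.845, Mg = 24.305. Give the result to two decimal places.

M((Mg_0.24Fe_0.76)_2SiO_4) = 188.632 g/mol, so wt% Mg = 11.666/188.632 × 100 = 6.18%.
M(MgO) = 40.304 g/mol, so wt% Mg = 24.305/40.304 × 100 = 60.30%.
6.18 − 60.30 = -54.12 pp.

-54.12 percentage points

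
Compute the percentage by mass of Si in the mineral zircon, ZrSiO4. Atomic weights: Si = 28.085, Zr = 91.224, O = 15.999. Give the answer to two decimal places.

15.32 mass %

Formula mass = 1*91.224 + 1*28.085 + 4*15.999 = 183.305 g/mol, of which 28.085 g is Si.
So Si makes up 28.085/183.305 = 0.1532 of the mass, i.e. 15.32%.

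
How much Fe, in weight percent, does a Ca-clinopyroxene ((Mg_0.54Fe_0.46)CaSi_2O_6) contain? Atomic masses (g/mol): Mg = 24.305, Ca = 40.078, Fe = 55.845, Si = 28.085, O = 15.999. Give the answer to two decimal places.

11.12 weight percent

Molar mass of (Mg_0.54Fe_0.46)CaSi_2O_6: 0.54*24.305 + 0.46*55.845 + 1*40.078 + 2*28.085 + 6*15.999 = 231.055 g/mol.
Mass of Fe per formula unit: 0.46 × 55.845 = 25.689 g.
Weight fraction Fe = 25.689 / 231.055 = 0.1112.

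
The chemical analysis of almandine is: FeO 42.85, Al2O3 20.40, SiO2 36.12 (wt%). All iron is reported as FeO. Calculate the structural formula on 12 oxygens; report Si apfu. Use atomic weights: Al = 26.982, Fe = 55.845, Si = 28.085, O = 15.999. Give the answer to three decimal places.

3.007 Si apfu

FeO: 42.85/71.844 = 0.59643 mol → 0.59643 mol Fe, 0.59643 mol O.
Al2O3: 20.40/101.961 = 0.20008 mol → 0.40016 mol Al, 0.60024 mol O.
SiO2: 36.12/60.083 = 0.60117 mol → 0.60117 mol Si, 1.20234 mol O.
Total oxygen = 2.39901 mol. Normalization factor = 12/2.39901 = 5.00206.
Si per 12 O = 0.60117 × 5.00206 = 3.007.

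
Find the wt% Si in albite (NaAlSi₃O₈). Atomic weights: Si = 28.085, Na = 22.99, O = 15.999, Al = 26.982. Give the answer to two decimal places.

Formula mass = 1×22.99 + 1×26.982 + 3×28.085 + 8×15.999 = 262.219 g/mol, of which 84.255 g is Si.
So Si makes up 84.255/262.219 = 0.3213 of the mass, i.e. 32.13%.

32.13 wt%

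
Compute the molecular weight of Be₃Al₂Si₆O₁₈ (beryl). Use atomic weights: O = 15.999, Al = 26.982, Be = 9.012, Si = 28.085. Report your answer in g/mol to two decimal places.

Be: 3 × 9.012 = 27.0360
Al: 2 × 26.982 = 53.9640
Si: 6 × 28.085 = 168.5100
O: 18 × 15.999 = 287.9820
Summing the contributions gives the formula mass.

537.49 g/mol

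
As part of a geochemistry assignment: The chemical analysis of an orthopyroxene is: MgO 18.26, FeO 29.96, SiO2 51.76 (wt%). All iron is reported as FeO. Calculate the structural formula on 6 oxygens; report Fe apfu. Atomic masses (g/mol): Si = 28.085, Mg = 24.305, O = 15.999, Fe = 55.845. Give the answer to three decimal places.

0.965 Fe apfu

18.26 wt% MgO ÷ 40.304 g/mol = 0.45306 mol, giving 0.45306 Mg and 0.45306 O.
29.96 wt% FeO ÷ 71.844 g/mol = 0.41701 mol, giving 0.41701 Fe and 0.41701 O.
51.76 wt% SiO2 ÷ 60.083 g/mol = 0.86147 mol, giving 0.86147 Si and 1.72294 O.
Oxygen sums to 2.59301; scaling by 6/2.59301 = 2.31391 puts the formula on 6 O.
Fe: 0.41701 × 2.31391 = 0.965 atoms per formula unit.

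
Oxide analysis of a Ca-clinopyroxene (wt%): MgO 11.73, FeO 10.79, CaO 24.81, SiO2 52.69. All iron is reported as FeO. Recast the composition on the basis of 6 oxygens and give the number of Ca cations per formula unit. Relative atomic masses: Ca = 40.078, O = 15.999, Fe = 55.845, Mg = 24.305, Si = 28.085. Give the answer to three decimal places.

MgO (M=40.304): mol = 0.29104; Mg = 0.29104, O = 0.29104.
FeO (M=71.844): mol = 0.15019; Fe = 0.15019, O = 0.15019.
CaO (M=56.077): mol = 0.44243; Ca = 0.44243, O = 0.44243.
SiO2 (M=60.083): mol = 0.87695; Si = 0.87695, O = 1.75390.
ΣO = 2.63756; factor = 6/ΣO = 2.27483.
Ca apfu = 0.44243 × 2.27483 = 1.006.

1.006 Ca apfu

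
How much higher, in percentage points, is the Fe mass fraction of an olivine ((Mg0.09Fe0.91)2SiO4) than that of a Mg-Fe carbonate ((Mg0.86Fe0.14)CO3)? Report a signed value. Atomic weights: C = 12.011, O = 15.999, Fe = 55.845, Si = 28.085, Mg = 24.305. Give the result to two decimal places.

42.50 percentage points

Fe in (Mg0.09Fe0.91)2SiO4: molar mass 198.094 g/mol; 1.82×55.845 = 101.638 g → 51.31 wt%.
Fe in (Mg0.86Fe0.14)CO3: molar mass 88.729 g/mol; 0.14×55.845 = 7.818 g → 8.81 wt%.
Difference = 51.31 − 8.81 = 42.50 percentage points.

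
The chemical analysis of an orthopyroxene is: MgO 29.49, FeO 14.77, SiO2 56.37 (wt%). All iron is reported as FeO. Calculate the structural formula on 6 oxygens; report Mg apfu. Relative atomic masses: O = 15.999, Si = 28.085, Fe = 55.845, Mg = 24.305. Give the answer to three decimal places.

1.560 Mg apfu

MgO (M=40.304): mol = 0.73169; Mg = 0.73169, O = 0.73169.
FeO (M=71.844): mol = 0.20558; Fe = 0.20558, O = 0.20558.
SiO2 (M=60.083): mol = 0.93820; Si = 0.93820, O = 1.87640.
ΣO = 2.81367; factor = 6/ΣO = 2.13245.
Mg apfu = 0.73169 × 2.13245 = 1.560.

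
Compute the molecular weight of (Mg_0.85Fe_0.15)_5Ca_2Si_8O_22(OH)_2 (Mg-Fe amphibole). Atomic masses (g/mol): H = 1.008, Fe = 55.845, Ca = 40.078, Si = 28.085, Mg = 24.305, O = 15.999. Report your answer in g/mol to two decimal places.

836.01 g/mol

The formula mass is the sum 4.25·24.305 + 0.75·55.845 + 2·40.078 + 8·28.085 + 24·15.999 + 2·1.008.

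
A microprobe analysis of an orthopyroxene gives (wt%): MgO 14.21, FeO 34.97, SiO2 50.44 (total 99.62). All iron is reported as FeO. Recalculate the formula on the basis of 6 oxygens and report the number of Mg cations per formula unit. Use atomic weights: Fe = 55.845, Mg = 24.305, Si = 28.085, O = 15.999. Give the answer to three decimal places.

0.840 Mg apfu

MgO (M=40.304): mol = 0.35257; Mg = 0.35257, O = 0.35257.
FeO (M=71.844): mol = 0.48675; Fe = 0.48675, O = 0.48675.
SiO2 (M=60.083): mol = 0.83951; Si = 0.83951, O = 1.67902.
ΣO = 2.51834; factor = 6/ΣO = 2.38252.
Mg apfu = 0.35257 × 2.38252 = 0.840.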